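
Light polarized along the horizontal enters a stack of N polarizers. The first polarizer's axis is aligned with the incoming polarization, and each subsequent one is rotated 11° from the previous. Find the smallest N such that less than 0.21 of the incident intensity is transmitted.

First polarizer is aligned with the polarization: full transmission.
Each further stage multiplies by cos²(11°) = 0.9636.
After N polarizers: T = 0.9636^(N−1). Require T < 0.21 ⇒ N−1 > ln(0.21)/ln(0.9636) = 42.08, so N−1 ≥ 43 and N = 44.
Check: N=44 gives T = 0.203 < 0.21; N=43 gives T = 0.2106.

N = 44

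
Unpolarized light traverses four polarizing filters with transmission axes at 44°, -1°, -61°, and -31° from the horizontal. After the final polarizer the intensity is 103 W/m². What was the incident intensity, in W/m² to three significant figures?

I₀ ≈ 2200 W/m²

Unpolarized light through the first polarizer → I₁ = ½ I₀, now polarized at 44°.
I₂ = I₁ cos²(-1° − 44°) = 0.5 I₀ · cos²(45°) = 0.25 I₀.
I₃ = I₂ cos²(-61° + 1°) = 0.25 I₀ · cos²(60°) = 0.0625 I₀.
I₄ = I₃ cos²(-31° + 61°) = 0.0625 I₀ · cos²(30°) = 0.04688 I₀.
So 103 W/m² = 0.04688 I₀, giving I₀ = 103/0.04688 = 2197 W/m².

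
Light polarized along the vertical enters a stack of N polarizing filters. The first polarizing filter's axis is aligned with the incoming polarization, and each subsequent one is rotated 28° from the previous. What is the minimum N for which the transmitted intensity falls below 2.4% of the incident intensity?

First polarizer is aligned with the polarization: full transmission.
Each further stage multiplies by cos²(28°) = 0.7796.
After N polarizers: T = 0.7796^(N−1). Require T < 0.024 ⇒ N−1 > ln(0.024)/ln(0.7796) = 14.98, so N−1 ≥ 15 and N = 16.
Check: N=16 gives T = 0.02388 < 0.024; N=15 gives T = 0.03063.

N = 16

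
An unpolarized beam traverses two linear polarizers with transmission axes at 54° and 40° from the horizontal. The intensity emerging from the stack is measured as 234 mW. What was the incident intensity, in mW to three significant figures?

I₀ ≈ 497 mW

Unpolarized light through the first polarizer → I₁ = ½ I₀, now polarized at 54°.
I₂ = I₁ cos²(40° − 54°) = 0.5 I₀ · cos²(14°) = 0.4707 I₀.
So 234 mW = 0.4707 I₀, giving I₀ = 234/0.4707 = 497.1 mW.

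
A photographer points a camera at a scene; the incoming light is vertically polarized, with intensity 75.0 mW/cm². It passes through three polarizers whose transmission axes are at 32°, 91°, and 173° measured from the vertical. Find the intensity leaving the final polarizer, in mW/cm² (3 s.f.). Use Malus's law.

By Malus's law, I₁ = 75.0 mW/cm² · cos²(32°) = 53.94 mW/cm².
I₂ = I₁ · cos²(59°) = 53.94 · 0.2653 = 14.31 mW/cm².
I₃ = I₂ · cos²(82°) = 14.31 · 0.01937 = 0.2771 mW/cm².

I ≈ 0.277 mW/cm²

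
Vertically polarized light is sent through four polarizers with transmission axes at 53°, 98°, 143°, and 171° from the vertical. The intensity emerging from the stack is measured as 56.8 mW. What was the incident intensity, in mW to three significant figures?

I₀ ≈ 805 mW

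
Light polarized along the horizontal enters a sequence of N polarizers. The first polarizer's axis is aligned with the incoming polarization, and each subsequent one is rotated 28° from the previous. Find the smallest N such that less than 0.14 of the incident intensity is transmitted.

N = 9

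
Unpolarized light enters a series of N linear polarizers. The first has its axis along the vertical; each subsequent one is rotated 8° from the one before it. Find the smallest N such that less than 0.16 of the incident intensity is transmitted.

First polarizer halves the unpolarized light: factor 1/2.
Each further stage multiplies by cos²(8°) = 0.9806.
After N polarizers: T = 0.5·0.9806^(N−1). Require T < 0.16 ⇒ N−1 > ln(0.16/0.5)/ln(0.9806) = 58.26, so N−1 ≥ 59 and N = 60.
Check: N=60 gives T = 0.1577 < 0.16; N=59 gives T = 0.1608.

N = 60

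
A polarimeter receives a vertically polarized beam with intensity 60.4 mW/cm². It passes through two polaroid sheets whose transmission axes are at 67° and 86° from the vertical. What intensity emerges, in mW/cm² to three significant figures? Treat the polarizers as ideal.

I₁ = 60.4 mW/cm² · cos²(67°) = 9.221 mW/cm².
I₂ = I₁ · cos²(19°) = 9.221 · 0.894 = 8.244 mW/cm².

I ≈ 8.24 mW/cm²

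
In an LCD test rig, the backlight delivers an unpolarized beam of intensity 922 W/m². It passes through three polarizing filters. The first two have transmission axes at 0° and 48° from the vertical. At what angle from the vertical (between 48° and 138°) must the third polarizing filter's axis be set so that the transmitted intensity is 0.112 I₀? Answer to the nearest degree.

Unpolarized light through the first polarizer → I₁ = ½ I₀, now polarized at 0°.
I₂ = I₁ cos²(48° − 0°) = 0.5 I₀ · cos²(48°) = 0.2239 I₀.
Need I₃/I₀ = 0.112, so cos²(θ − 48°) = 0.112 / 0.2239 = 0.5003.
θ − 48° = arccos(√0.5003) = 45.0°, giving θ ≈ 48 + 45.0 = 93.0°.

θ ≈ 93°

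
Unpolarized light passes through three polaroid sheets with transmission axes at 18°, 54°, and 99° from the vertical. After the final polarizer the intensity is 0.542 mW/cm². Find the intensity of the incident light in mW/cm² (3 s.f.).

I₀ ≈ 3.31 mW/cm²

Unpolarized light through the first polarizer → I₁ = ½ I₀, now polarized at 18°.
I₂ = I₁ cos²(54° − 18°) = 0.5 I₀ · cos²(36°) = 0.3273 I₀.
I₃ = I₂ cos²(99° − 54°) = 0.3273 I₀ · cos²(45°) = 0.1636 I₀.
So 0.542 mW/cm² = 0.1636 I₀, giving I₀ = 0.542/0.1636 = 3.312 mW/cm².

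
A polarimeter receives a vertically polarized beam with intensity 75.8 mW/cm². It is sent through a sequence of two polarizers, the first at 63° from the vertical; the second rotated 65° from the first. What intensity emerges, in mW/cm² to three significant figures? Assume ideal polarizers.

I ≈ 2.79 mW/cm²

I₁ = 75.8 mW/cm² · cos²(63°) = 15.62 mW/cm².
I₂ = I₁ · cos²(65°) = 15.62 · 0.1786 = 2.79 mW/cm².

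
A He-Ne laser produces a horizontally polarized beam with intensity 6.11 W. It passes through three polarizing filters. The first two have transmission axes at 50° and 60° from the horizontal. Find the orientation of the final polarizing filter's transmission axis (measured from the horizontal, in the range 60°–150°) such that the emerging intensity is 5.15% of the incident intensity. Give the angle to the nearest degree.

θ ≈ 129°

By Malus's law, I₁ = I₀ cos²(50° − 0°) = I₀ cos²(50°) = 0.4132 I₀.
I₂ = I₁ cos²(60° − 50°) = 0.4132 I₀ · cos²(10°) = 0.4007 I₀.
Need I₃/I₀ = 0.0515, so cos²(θ − 60°) = 0.0515 / 0.4007 = 0.1285.
θ − 60° = arccos(√0.1285) = 69.0°, giving θ ≈ 60 + 69.0 = 129.0°.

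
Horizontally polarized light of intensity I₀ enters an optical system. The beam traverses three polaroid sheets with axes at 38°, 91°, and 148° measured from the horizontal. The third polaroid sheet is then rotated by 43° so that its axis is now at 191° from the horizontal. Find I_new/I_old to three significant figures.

I_new/I_old ≈ 0.102

Before rotation:
By Malus's law, I₁ = I₀ cos²(38° − 0°) = I₀ cos²(38°) = 0.621 I₀.
I₂ = I₁ cos²(91° − 38°) = 0.621 I₀ · cos²(53°) = 0.2249 I₀.
I₃ = I₂ cos²(148° − 91°) = 0.2249 I₀ · cos²(57°) = 0.06671 I₀.
After rotation:
I₁ = I₀ cos²(38° − 0°) = I₀ cos²(38°) = 0.621 I₀.
I₂ = I₁ cos²(91° − 38°) = 0.621 I₀ · cos²(53°) = 0.2249 I₀.
Angle between axes 2 and 3: 80°. I₃ = 0.2249 I₀ · cos²(80°) = 0.006782 I₀.
Ratio = 0.006782 / 0.06671 = 0.1017.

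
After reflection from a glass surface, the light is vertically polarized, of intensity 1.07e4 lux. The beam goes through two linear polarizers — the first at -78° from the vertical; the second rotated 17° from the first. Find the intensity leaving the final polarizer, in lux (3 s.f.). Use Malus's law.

By Malus's law, I₁ = 1.07e4 lux · cos²(78°) = 462.5 lux.
I₂ = I₁ · cos²(17°) = 462.5 · 0.9145 = 423 lux.

I ≈ 423 lux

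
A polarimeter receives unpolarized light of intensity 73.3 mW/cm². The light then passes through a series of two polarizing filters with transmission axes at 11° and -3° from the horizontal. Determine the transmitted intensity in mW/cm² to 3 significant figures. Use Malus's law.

I ≈ 34.5 mW/cm²

Unpolarized light through the first polarizer → I₁ = 73.3 mW/cm²/2 = 36.65 mW/cm², polarized at 11°.
I₂ = I₁ · cos²(14°) = 36.65 · 0.9415 = 34.51 mW/cm².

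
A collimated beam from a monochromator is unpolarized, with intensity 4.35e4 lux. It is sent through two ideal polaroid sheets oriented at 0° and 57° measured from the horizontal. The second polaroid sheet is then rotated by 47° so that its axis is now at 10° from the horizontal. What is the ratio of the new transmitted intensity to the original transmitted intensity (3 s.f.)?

I_new/I_old ≈ 3.27

Before rotation:
Unpolarized light through the first polarizer → I₁ = ½ I₀, now polarized at 0°.
I₂ = I₁ cos²(57° − 0°) = 0.5 I₀ · cos²(57°) = 0.1483 I₀.
After rotation:
Unpolarized light through the first polarizer → I₁ = ½ I₀, now polarized at 0°.
I₂ = I₁ cos²(10° − 0°) = 0.5 I₀ · cos²(10°) = 0.4849 I₀.
Ratio = 0.4849 / 0.1483 = 3.27.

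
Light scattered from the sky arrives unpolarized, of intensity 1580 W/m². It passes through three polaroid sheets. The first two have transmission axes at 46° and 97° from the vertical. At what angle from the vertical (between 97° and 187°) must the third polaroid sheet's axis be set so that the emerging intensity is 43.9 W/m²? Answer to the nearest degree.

Unpolarized light through the first polarizer → I₁ = ½ I₀, now polarized at 46°.
I₂ = I₁ cos²(97° − 46°) = 0.5 I₀ · cos²(51°) = 0.198 I₀.
Target fraction: 43.9 / 1580 W/m² = 0.02778 of I₀.
Need I₃/I₀ = 0.02778, so cos²(θ − 97°) = 0.02778 / 0.198 = 0.1403.
θ − 97° = arccos(√0.1403) = 68.0°, giving θ ≈ 97 + 68.0 = 165.0°.

θ ≈ 165°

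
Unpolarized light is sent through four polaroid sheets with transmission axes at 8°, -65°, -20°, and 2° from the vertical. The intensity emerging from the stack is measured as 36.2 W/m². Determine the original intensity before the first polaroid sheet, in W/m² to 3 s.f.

Unpolarized light through the first polarizer → I₁ = ½ I₀, now polarized at 8°.
I₂ = I₁ cos²(-65° − 8°) = 0.5 I₀ · cos²(73°) = 0.04274 I₀.
I₃ = I₂ cos²(-20° + 65°) = 0.04274 I₀ · cos²(45°) = 0.02137 I₀.
I₄ = I₃ cos²(2° + 20°) = 0.02137 I₀ · cos²(22°) = 0.01837 I₀.
So 36.2 W/m² = 0.01837 I₀, giving I₀ = 36.2/0.01837 = 1970 W/m².

I₀ ≈ 1970 W/m²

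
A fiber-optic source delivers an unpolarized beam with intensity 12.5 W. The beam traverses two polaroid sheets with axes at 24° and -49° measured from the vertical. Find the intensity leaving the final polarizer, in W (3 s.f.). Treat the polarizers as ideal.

Unpolarized light through the first polarizer → I₁ = 12.5 W/2 = 6.25 W, polarized at 24°.
I₂ = I₁ · cos²(73°) = 6.25 · 0.08548 = 0.5343 W.

I ≈ 0.534 W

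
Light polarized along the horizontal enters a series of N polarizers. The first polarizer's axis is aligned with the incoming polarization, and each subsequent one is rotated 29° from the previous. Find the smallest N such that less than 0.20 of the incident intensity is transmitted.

N = 8

First polarizer is aligned with the polarization: full transmission.
Each further stage multiplies by cos²(29°) = 0.765.
After N polarizers: T = 0.765^(N−1). Require T < 0.20 ⇒ N−1 > ln(0.20)/ln(0.765) = 6.01, so N−1 ≥ 7 and N = 8.
Check: N=8 gives T = 0.1533 < 0.20; N=7 gives T = 0.2004.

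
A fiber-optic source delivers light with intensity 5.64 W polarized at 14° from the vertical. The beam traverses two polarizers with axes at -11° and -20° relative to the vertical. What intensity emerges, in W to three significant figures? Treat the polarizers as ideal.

I₁ = 5.64 W · cos²(25°) = 4.633 W.
I₂ = I₁ · cos²(9°) = 4.633 · 0.9755 = 4.519 W.

I ≈ 4.52 W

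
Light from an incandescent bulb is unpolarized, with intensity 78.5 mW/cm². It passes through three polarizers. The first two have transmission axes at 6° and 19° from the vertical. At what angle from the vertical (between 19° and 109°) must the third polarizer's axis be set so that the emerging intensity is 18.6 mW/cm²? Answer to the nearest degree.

Unpolarized light through the first polarizer → I₁ = ½ I₀, now polarized at 6°.
I₂ = I₁ cos²(19° − 6°) = 0.5 I₀ · cos²(13°) = 0.4747 I₀.
Target fraction: 18.6 / 78.5 mW/cm² = 0.2369 of I₀.
Need I₃/I₀ = 0.2369, so cos²(θ − 19°) = 0.2369 / 0.4747 = 0.4991.
θ − 19° = arccos(√0.4991) = 45.0°, giving θ ≈ 19 + 45.0 = 64.0°.

θ ≈ 64°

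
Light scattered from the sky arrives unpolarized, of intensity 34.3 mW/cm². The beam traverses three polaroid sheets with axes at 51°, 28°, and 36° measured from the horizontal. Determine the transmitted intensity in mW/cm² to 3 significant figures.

Unpolarized light through the first polarizer → I₁ = 34.3 mW/cm²/2 = 17.15 mW/cm², polarized at 51°.
I₂ = I₁ · cos²(23°) = 17.15 · 0.8473 = 14.53 mW/cm².
I₃ = I₂ · cos²(8°) = 14.53 · 0.9806 = 14.25 mW/cm².

I ≈ 14.3 mW/cm²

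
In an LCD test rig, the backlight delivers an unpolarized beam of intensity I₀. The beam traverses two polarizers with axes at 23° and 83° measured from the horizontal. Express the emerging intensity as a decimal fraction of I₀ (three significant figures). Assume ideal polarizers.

Unpolarized light through the first polarizer → I₁ = ½ I₀, now polarized at 23°.
I₂ = I₁ cos²(83° − 23°) = 0.5 I₀ · cos²(60°) = 0.125 I₀.
Transmitted fraction = 0.125.

≈ 0.125 I₀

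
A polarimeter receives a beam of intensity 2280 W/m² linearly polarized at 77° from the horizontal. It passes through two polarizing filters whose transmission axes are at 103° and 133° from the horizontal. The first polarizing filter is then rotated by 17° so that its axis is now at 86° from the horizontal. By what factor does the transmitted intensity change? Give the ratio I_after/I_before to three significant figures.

I_new/I_old ≈ 0.749

Before rotation:
By Malus's law, I₁ = I₀ cos²(103° − 77°) = I₀ cos²(26°) = 0.8078 I₀.
I₂ = I₁ cos²(133° − 103°) = 0.8078 I₀ · cos²(30°) = 0.6059 I₀.
After rotation:
I₁ = I₀ cos²(86° − 77°) = I₀ cos²(9°) = 0.9755 I₀.
I₂ = I₁ cos²(133° − 86°) = 0.9755 I₀ · cos²(47°) = 0.4537 I₀.
Ratio = 0.4537 / 0.6059 = 0.7489.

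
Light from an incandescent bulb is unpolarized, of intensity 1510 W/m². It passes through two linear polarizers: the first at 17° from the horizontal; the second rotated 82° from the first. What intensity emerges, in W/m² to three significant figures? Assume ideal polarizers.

I ≈ 14.6 W/m²

Unpolarized light through the first polarizer → I₁ = 1510 W/m²/2 = 755 W/m², polarized at 17°.
I₂ = I₁ · cos²(82°) = 755 · 0.01937 = 14.62 W/m².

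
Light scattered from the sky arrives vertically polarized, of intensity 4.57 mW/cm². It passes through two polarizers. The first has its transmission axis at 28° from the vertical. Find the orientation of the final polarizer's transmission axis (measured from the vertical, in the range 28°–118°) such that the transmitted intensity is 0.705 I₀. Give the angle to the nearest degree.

θ ≈ 46°

I₁ = I₀ cos²(28° − 0°) = I₀ cos²(28°) = 0.7796 I₀.
Need I₂/I₀ = 0.705, so cos²(θ − 28°) = 0.705 / 0.7796 = 0.9043.
θ − 28° = arccos(√0.9043) = 18.0°, giving θ ≈ 28 + 18.0 = 46.0°.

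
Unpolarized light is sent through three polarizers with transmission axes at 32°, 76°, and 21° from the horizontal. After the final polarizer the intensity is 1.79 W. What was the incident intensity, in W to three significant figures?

I₀ ≈ 21.0 W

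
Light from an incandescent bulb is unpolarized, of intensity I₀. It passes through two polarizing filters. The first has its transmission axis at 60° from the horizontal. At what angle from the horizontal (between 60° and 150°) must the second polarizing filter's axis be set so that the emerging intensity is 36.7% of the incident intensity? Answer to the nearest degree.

Unpolarized light through the first polarizer → I₁ = ½ I₀, now polarized at 60°.
Need I₂/I₀ = 0.367, so cos²(θ − 60°) = 0.367 / 0.5 = 0.734.
θ − 60° = arccos(√0.734) = 31.0°, giving θ ≈ 60 + 31.0 = 91.0°.

θ ≈ 91°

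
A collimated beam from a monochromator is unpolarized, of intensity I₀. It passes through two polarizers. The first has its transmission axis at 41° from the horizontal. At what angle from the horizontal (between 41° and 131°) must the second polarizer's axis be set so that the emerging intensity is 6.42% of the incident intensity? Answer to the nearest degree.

Unpolarized light through the first polarizer → I₁ = ½ I₀, now polarized at 41°.
Need I₂/I₀ = 0.0642, so cos²(θ − 41°) = 0.0642 / 0.5 = 0.1284.
θ − 41° = arccos(√0.1284) = 69.0°, giving θ ≈ 41 + 69.0 = 110.0°.

θ ≈ 110°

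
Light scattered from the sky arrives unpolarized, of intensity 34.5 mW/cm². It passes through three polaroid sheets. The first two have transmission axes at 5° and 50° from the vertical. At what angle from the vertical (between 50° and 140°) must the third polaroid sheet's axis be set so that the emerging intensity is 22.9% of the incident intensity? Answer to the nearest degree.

Unpolarized light through the first polarizer → I₁ = ½ I₀, now polarized at 5°.
I₂ = I₁ cos²(50° − 5°) = 0.5 I₀ · cos²(45°) = 0.25 I₀.
Need I₃/I₀ = 0.229, so cos²(θ − 50°) = 0.229 / 0.25 = 0.916.
θ − 50° = arccos(√0.916) = 16.8°, giving θ ≈ 50 + 16.8 = 66.8°.

θ ≈ 67°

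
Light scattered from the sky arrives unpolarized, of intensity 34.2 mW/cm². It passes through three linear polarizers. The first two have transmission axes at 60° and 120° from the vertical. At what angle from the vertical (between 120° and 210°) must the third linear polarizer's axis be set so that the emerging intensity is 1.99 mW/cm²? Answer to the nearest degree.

Unpolarized light through the first polarizer → I₁ = ½ I₀, now polarized at 60°.
I₂ = I₁ cos²(120° − 60°) = 0.5 I₀ · cos²(60°) = 0.125 I₀.
Target fraction: 1.99 / 34.2 mW/cm² = 0.05819 of I₀.
Need I₃/I₀ = 0.05819, so cos²(θ − 120°) = 0.05819 / 0.125 = 0.4655.
θ − 120° = arccos(√0.4655) = 47.0°, giving θ ≈ 120 + 47.0 = 167.0°.

θ ≈ 167°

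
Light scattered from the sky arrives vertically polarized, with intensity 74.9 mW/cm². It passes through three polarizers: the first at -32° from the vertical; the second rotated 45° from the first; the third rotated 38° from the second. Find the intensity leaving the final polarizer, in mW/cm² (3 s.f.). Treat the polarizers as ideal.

I ≈ 16.7 mW/cm²

I₁ = 74.9 mW/cm² · cos²(32°) = 53.87 mW/cm².
I₂ = I₁ · cos²(45°) = 53.87 · 0.5 = 26.93 mW/cm².
I₃ = I₂ · cos²(38°) = 26.93 · 0.621 = 16.72 mW/cm².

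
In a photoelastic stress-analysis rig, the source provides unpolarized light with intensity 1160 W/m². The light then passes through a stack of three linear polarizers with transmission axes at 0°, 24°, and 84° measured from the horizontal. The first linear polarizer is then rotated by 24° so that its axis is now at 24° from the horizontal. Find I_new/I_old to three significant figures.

I_new/I_old ≈ 1.20

Before rotation:
Unpolarized light through the first polarizer → I₁ = ½ I₀, now polarized at 0°.
I₂ = I₁ cos²(24° − 0°) = 0.5 I₀ · cos²(24°) = 0.4173 I₀.
I₃ = I₂ cos²(84° − 24°) = 0.4173 I₀ · cos²(60°) = 0.1043 I₀.
After rotation:
Unpolarized light through the first polarizer → I₁ = ½ I₀, now polarized at 24°.
I₂ = I₁ cos²(24° − 24°) = 0.5 I₀ · cos²(0°) = 0.5 I₀.
I₃ = I₂ cos²(84° − 24°) = 0.5 I₀ · cos²(60°) = 0.125 I₀.
Ratio = 0.125 / 0.1043 = 1.198.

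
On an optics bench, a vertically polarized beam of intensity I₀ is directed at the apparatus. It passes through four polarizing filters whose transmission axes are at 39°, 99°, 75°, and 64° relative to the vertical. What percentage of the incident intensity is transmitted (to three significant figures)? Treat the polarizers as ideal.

By Malus's law, I₁ = I₀ cos²(39° − 0°) = I₀ cos²(39°) = 0.604 I₀.
I₂ = I₁ cos²(99° − 39°) = 0.604 I₀ · cos²(60°) = 0.151 I₀.
I₃ = I₂ cos²(75° − 99°) = 0.151 I₀ · cos²(24°) = 0.126 I₀.
I₄ = I₃ cos²(64° − 75°) = 0.126 I₀ · cos²(11°) = 0.1214 I₀.
That is 12.14% of the incident intensity.

≈ 12.1%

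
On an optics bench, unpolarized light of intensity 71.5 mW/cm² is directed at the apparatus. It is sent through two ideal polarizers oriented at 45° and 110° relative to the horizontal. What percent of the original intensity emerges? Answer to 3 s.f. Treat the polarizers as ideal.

≈ 8.93%

Unpolarized light through the first polarizer → I₁ = 71.5 mW/cm²/2 = 35.75 mW/cm², polarized at 45°.
I₂ = I₁ · cos²(65°) = 35.75 · 0.1786 = 6.385 mW/cm².
That is 8.93% of the incident intensity.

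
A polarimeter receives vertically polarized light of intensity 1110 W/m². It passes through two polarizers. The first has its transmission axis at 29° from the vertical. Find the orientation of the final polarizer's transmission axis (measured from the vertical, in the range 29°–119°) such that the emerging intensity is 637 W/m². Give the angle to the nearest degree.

θ ≈ 59°

I₁ = I₀ cos²(29° − 0°) = I₀ cos²(29°) = 0.765 I₀.
Target fraction: 637 / 1110 W/m² = 0.5739 of I₀.
Need I₂/I₀ = 0.5739, so cos²(θ − 29°) = 0.5739 / 0.765 = 0.7502.
θ − 29° = arccos(√0.7502) = 30.0°, giving θ ≈ 29 + 30.0 = 59.0°.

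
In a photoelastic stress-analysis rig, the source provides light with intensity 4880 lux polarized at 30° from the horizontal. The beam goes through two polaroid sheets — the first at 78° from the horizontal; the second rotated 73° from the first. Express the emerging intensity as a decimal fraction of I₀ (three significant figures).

I/I₀ ≈ 0.0383

By Malus's law, I₁ = 4880 lux · cos²(48°) = 2185 lux.
I₂ = I₁ · cos²(73°) = 2185 · 0.08548 = 186.8 lux.
Transmitted fraction = 0.03827.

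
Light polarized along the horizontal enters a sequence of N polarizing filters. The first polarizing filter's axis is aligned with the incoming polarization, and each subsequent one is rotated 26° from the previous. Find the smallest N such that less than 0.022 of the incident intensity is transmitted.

N = 19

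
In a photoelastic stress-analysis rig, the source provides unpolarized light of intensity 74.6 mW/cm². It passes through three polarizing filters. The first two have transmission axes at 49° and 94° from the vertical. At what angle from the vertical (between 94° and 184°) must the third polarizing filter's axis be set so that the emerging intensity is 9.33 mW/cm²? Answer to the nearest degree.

θ ≈ 139°

Unpolarized light through the first polarizer → I₁ = ½ I₀, now polarized at 49°.
I₂ = I₁ cos²(94° − 49°) = 0.5 I₀ · cos²(45°) = 0.25 I₀.
Target fraction: 9.33 / 74.6 mW/cm² = 0.1251 of I₀.
Need I₃/I₀ = 0.1251, so cos²(θ − 94°) = 0.1251 / 0.25 = 0.5003.
θ − 94° = arccos(√0.5003) = 45.0°, giving θ ≈ 94 + 45.0 = 139.0°.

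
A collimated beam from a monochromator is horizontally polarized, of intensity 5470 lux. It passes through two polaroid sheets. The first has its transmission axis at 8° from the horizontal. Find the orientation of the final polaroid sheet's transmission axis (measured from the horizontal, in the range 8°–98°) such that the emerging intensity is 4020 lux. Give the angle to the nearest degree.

I₁ = I₀ cos²(8° − 0°) = I₀ cos²(8°) = 0.9806 I₀.
Target fraction: 4020 / 5470 lux = 0.7349 of I₀.
Need I₂/I₀ = 0.7349, so cos²(θ − 8°) = 0.7349 / 0.9806 = 0.7494.
θ − 8° = arccos(√0.7494) = 30.0°, giving θ ≈ 8 + 30.0 = 38.0°.

θ ≈ 38°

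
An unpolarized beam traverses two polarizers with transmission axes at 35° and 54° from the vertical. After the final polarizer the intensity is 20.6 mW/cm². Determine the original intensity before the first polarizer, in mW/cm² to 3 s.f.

I₀ ≈ 46.1 mW/cm²

Unpolarized light through the first polarizer → I₁ = ½ I₀, now polarized at 35°.
I₂ = I₁ cos²(54° − 35°) = 0.5 I₀ · cos²(19°) = 0.447 I₀.
So 20.6 mW/cm² = 0.447 I₀, giving I₀ = 20.6/0.447 = 46.08 mW/cm².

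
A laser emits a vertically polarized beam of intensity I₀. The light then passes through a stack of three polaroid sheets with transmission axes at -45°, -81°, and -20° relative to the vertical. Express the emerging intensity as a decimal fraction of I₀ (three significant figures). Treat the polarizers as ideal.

≈ 0.0769 I₀

I₁ = I₀ cos²(-45° − 0°) = I₀ cos²(45°) = 0.5 I₀.
I₂ = I₁ cos²(-81° + 45°) = 0.5 I₀ · cos²(36°) = 0.3273 I₀.
I₃ = I₂ cos²(-20° + 81°) = 0.3273 I₀ · cos²(61°) = 0.07692 I₀.
Transmitted fraction = 0.07692.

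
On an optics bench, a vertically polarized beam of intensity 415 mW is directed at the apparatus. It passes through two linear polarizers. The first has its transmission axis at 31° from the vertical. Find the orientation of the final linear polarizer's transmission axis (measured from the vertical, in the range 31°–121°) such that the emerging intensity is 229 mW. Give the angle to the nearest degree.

θ ≈ 61°

By Malus's law, I₁ = I₀ cos²(31° − 0°) = I₀ cos²(31°) = 0.7347 I₀.
Target fraction: 229 / 415 mW = 0.5518 of I₀.
Need I₂/I₀ = 0.5518, so cos²(θ − 31°) = 0.5518 / 0.7347 = 0.751.
θ − 31° = arccos(√0.751) = 29.9°, giving θ ≈ 31 + 29.9 = 60.9°.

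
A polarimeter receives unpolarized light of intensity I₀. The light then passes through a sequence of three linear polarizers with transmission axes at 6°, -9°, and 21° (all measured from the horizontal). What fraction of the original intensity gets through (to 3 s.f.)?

≈ 0.350 I₀

Unpolarized light through the first polarizer → I₁ = ½ I₀, now polarized at 6°.
I₂ = I₁ cos²(-9° − 6°) = 0.5 I₀ · cos²(15°) = 0.4665 I₀.
I₃ = I₂ cos²(21° + 9°) = 0.4665 I₀ · cos²(30°) = 0.3499 I₀.
Transmitted fraction = 0.3499.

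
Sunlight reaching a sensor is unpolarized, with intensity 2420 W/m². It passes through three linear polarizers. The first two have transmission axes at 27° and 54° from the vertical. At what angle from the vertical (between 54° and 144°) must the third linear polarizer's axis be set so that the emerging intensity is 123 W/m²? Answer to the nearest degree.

Unpolarized light through the first polarizer → I₁ = ½ I₀, now polarized at 27°.
I₂ = I₁ cos²(54° − 27°) = 0.5 I₀ · cos²(27°) = 0.3969 I₀.
Target fraction: 123 / 2420 W/m² = 0.05083 of I₀.
Need I₃/I₀ = 0.05083, so cos²(θ − 54°) = 0.05083 / 0.3969 = 0.128.
θ − 54° = arccos(√0.128) = 69.0°, giving θ ≈ 54 + 69.0 = 123.0°.

θ ≈ 123°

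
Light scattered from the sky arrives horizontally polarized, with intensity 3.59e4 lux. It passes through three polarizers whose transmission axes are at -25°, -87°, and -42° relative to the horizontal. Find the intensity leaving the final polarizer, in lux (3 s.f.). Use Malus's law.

I ≈ 3250 lux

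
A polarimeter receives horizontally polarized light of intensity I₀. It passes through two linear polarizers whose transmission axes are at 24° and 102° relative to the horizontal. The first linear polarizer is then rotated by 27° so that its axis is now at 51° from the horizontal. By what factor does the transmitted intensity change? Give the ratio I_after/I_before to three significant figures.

I_new/I_old ≈ 4.35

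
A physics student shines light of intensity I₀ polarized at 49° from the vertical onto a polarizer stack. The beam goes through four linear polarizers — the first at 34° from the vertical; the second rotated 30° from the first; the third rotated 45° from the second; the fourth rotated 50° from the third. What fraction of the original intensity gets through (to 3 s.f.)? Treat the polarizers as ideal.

≈ 0.145 I₀

I₁ = I₀ cos²(34° − 49°) = I₀ cos²(15°) = 0.933 I₀.
I₂ = I₁ cos²(30°) = 0.933 · 0.75 I₀ = 0.6998 I₀.
I₃ = I₂ cos²(45°) = 0.6998 · 0.5 I₀ = 0.3499 I₀.
I₄ = I₃ cos²(50°) = 0.3499 · 0.4132 I₀ = 0.1446 I₀.
Transmitted fraction = 0.1446.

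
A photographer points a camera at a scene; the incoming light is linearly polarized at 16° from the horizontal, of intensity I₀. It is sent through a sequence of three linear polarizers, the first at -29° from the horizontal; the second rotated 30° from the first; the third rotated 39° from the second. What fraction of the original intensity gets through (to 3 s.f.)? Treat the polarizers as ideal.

I₁ = I₀ cos²(-29° − 16°) = I₀ cos²(45°) = 0.5 I₀.
I₂ = I₁ cos²(30°) = 0.5 · 0.75 I₀ = 0.375 I₀.
I₃ = I₂ cos²(39°) = 0.375 · 0.604 I₀ = 0.2265 I₀.
Transmitted fraction = 0.2265.

≈ 0.226 I₀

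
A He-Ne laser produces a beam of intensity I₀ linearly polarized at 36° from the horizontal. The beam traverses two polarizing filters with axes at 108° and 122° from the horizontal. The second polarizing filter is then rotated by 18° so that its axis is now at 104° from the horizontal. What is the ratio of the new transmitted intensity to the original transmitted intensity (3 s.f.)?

Before rotation:
I₁ = I₀ cos²(108° − 36°) = I₀ cos²(72°) = 0.09549 I₀.
I₂ = I₁ cos²(122° − 108°) = 0.09549 I₀ · cos²(14°) = 0.0899 I₀.
After rotation:
I₁ = I₀ cos²(108° − 36°) = I₀ cos²(72°) = 0.09549 I₀.
I₂ = I₁ cos²(104° − 108°) = 0.09549 I₀ · cos²(4°) = 0.09503 I₀.
Ratio = 0.09503 / 0.0899 = 1.057.

I_new/I_old ≈ 1.06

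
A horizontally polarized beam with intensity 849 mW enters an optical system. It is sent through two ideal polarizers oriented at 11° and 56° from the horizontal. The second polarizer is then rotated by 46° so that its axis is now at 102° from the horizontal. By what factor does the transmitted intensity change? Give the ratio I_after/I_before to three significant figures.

Before rotation:
By Malus's law, I₁ = I₀ cos²(11° − 0°) = I₀ cos²(11°) = 0.9636 I₀.
I₂ = I₁ cos²(56° − 11°) = 0.9636 I₀ · cos²(45°) = 0.4818 I₀.
After rotation:
I₁ = I₀ cos²(11° − 0°) = I₀ cos²(11°) = 0.9636 I₀.
Angle between axes 1 and 2: 89°. I₂ = 0.9636 I₀ · cos²(89°) = 0.0002935 I₀.
Ratio = 0.0002935 / 0.4818 = 0.0006092.

I_new/I_old ≈ 0.000609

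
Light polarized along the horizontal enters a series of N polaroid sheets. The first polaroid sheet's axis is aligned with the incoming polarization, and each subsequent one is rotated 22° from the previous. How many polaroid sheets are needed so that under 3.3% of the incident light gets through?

N = 24

First polarizer is aligned with the polarization: full transmission.
Each further stage multiplies by cos²(22°) = 0.8597.
After N polarizers: T = 0.8597^(N−1). Require T < 0.033 ⇒ N−1 > ln(0.033)/ln(0.8597) = 22.56, so N−1 ≥ 23 and N = 24.
Check: N=24 gives T = 0.03088 < 0.033; N=23 gives T = 0.03592.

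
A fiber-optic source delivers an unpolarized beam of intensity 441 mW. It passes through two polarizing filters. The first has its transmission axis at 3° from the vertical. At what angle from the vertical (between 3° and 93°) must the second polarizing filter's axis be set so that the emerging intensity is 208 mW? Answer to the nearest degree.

θ ≈ 17°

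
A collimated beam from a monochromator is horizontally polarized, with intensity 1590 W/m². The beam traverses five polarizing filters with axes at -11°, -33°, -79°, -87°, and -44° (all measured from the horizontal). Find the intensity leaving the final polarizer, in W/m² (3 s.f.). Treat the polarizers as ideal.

By Malus's law, I₁ = 1590 W/m² · cos²(11°) = 1532 W/m².
I₂ = I₁ · cos²(22°) = 1532 · 0.8597 = 1317 W/m².
I₃ = I₂ · cos²(46°) = 1317 · 0.4826 = 635.6 W/m².
I₄ = I₃ · cos²(8°) = 635.6 · 0.9806 = 623.3 W/m².
I₅ = I₄ · cos²(43°) = 623.3 · 0.5349 = 333.4 W/m².

I ≈ 333 W/m²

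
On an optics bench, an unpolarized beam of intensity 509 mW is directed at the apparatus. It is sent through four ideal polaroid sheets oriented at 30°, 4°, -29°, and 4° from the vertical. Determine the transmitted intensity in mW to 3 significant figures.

I ≈ 102 mW

Unpolarized light through the first polarizer → I₁ = 509 mW/2 = 254.5 mW, polarized at 30°.
I₂ = I₁ · cos²(26°) = 254.5 · 0.8078 = 205.6 mW.
I₃ = I₂ · cos²(33°) = 205.6 · 0.7034 = 144.6 mW.
I₄ = I₃ · cos²(33°) = 144.6 · 0.7034 = 101.7 mW.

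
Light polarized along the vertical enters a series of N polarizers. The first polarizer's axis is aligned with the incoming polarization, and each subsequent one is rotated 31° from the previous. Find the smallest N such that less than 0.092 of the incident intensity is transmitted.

First polarizer is aligned with the polarization: full transmission.
Each further stage multiplies by cos²(31°) = 0.7347.
After N polarizers: T = 0.7347^(N−1). Require T < 0.092 ⇒ N−1 > ln(0.092)/ln(0.7347) = 7.74, so N−1 ≥ 8 and N = 9.
Check: N=9 gives T = 0.08493 < 0.092; N=8 gives T = 0.1156.

N = 9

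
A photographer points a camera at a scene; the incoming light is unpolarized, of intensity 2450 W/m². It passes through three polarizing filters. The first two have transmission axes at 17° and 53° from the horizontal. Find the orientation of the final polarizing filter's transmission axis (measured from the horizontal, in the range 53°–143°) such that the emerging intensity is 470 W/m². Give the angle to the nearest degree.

Unpolarized light through the first polarizer → I₁ = ½ I₀, now polarized at 17°.
I₂ = I₁ cos²(53° − 17°) = 0.5 I₀ · cos²(36°) = 0.3273 I₀.
Target fraction: 470 / 2450 W/m² = 0.1918 of I₀.
Need I₃/I₀ = 0.1918, so cos²(θ − 53°) = 0.1918 / 0.3273 = 0.5862.
θ − 53° = arccos(√0.5862) = 40.0°, giving θ ≈ 53 + 40.0 = 93.0°.

θ ≈ 93°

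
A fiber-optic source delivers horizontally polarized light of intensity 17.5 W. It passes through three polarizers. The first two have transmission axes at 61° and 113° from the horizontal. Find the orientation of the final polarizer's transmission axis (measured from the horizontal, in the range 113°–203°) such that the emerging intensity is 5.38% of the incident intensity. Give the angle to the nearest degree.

θ ≈ 152°

I₁ = I₀ cos²(61° − 0°) = I₀ cos²(61°) = 0.235 I₀.
I₂ = I₁ cos²(113° − 61°) = 0.235 I₀ · cos²(52°) = 0.08909 I₀.
Need I₃/I₀ = 0.0538, so cos²(θ − 113°) = 0.0538 / 0.08909 = 0.6039.
θ − 113° = arccos(√0.6039) = 39.0°, giving θ ≈ 113 + 39.0 = 152.0°.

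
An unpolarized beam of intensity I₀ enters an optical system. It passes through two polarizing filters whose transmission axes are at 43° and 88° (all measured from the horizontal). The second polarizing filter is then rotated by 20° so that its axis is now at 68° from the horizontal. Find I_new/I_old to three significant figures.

I_new/I_old ≈ 1.64

Before rotation:
Unpolarized light through the first polarizer → I₁ = ½ I₀, now polarized at 43°.
I₂ = I₁ cos²(88° − 43°) = 0.5 I₀ · cos²(45°) = 0.25 I₀.
After rotation:
Unpolarized light through the first polarizer → I₁ = ½ I₀, now polarized at 43°.
I₂ = I₁ cos²(68° − 43°) = 0.5 I₀ · cos²(25°) = 0.4107 I₀.
Ratio = 0.4107 / 0.25 = 1.643.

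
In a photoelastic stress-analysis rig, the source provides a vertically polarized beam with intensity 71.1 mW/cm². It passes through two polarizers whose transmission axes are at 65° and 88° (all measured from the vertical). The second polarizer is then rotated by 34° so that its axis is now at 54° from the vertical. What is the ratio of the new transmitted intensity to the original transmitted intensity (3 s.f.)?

Before rotation:
I₁ = I₀ cos²(65° − 0°) = I₀ cos²(65°) = 0.1786 I₀.
I₂ = I₁ cos²(88° − 65°) = 0.1786 I₀ · cos²(23°) = 0.1513 I₀.
After rotation:
I₁ = I₀ cos²(65° − 0°) = I₀ cos²(65°) = 0.1786 I₀.
I₂ = I₁ cos²(54° − 65°) = 0.1786 I₀ · cos²(11°) = 0.1721 I₀.
Ratio = 0.1721 / 0.1513 = 1.137.

I_new/I_old ≈ 1.14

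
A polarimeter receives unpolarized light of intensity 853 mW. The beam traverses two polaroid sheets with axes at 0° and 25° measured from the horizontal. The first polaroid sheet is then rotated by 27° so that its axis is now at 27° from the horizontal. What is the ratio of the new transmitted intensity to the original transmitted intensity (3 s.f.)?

Before rotation:
Unpolarized light through the first polarizer → I₁ = ½ I₀, now polarized at 0°.
I₂ = I₁ cos²(25° − 0°) = 0.5 I₀ · cos²(25°) = 0.4107 I₀.
After rotation:
Unpolarized light through the first polarizer → I₁ = ½ I₀, now polarized at 27°.
I₂ = I₁ cos²(25° − 27°) = 0.5 I₀ · cos²(2°) = 0.4994 I₀.
Ratio = 0.4994 / 0.4107 = 1.216.

I_new/I_old ≈ 1.22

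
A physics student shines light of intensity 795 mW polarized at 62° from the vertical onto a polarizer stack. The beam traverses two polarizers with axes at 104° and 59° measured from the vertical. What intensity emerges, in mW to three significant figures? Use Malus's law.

I ≈ 220 mW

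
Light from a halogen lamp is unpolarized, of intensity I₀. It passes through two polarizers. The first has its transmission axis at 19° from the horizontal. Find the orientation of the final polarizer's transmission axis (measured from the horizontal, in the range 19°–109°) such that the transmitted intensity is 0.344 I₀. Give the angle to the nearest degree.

Unpolarized light through the first polarizer → I₁ = ½ I₀, now polarized at 19°.
Need I₂/I₀ = 0.344, so cos²(θ − 19°) = 0.344 / 0.5 = 0.688.
θ − 19° = arccos(√0.688) = 34.0°, giving θ ≈ 19 + 34.0 = 53.0°.

θ ≈ 53°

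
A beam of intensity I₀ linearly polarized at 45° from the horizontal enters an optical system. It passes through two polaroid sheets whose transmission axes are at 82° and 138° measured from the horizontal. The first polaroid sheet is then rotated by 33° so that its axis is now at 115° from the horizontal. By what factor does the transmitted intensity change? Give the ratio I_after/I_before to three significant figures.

Before rotation:
I₁ = I₀ cos²(82° − 45°) = I₀ cos²(37°) = 0.6378 I₀.
I₂ = I₁ cos²(138° − 82°) = 0.6378 I₀ · cos²(56°) = 0.1994 I₀.
After rotation:
I₁ = I₀ cos²(115° − 45°) = I₀ cos²(70°) = 0.117 I₀.
I₂ = I₁ cos²(138° − 115°) = 0.117 I₀ · cos²(23°) = 0.09912 I₀.
Ratio = 0.09912 / 0.1994 = 0.497.

I_new/I_old ≈ 0.497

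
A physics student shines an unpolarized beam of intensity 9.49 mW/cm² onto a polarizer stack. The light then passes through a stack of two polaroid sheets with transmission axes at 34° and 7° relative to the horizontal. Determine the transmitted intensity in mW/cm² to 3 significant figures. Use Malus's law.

Unpolarized light through the first polarizer → I₁ = 9.49 mW/cm²/2 = 4.745 mW/cm², polarized at 34°.
I₂ = I₁ · cos²(27°) = 4.745 · 0.7939 = 3.767 mW/cm².

I ≈ 3.77 mW/cm²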